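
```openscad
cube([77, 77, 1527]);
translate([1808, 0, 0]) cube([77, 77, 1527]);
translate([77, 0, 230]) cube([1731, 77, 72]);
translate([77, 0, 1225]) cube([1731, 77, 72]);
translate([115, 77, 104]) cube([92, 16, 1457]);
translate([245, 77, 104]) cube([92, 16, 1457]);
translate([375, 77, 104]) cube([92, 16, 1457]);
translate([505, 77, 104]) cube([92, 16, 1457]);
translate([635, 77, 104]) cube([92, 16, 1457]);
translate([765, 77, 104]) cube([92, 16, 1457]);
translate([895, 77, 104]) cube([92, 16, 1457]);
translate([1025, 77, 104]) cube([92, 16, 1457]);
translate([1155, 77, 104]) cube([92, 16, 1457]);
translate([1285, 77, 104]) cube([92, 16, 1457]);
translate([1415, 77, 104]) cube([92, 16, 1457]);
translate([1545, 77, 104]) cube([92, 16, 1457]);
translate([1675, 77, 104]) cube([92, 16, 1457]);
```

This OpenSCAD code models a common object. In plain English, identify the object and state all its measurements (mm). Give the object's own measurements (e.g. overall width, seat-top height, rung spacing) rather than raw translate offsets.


A fence section. Two 77×77 mm posts, 1527 mm tall, stand on the floor with a clear span of 1731 mm between their inner faces. Two horizontal rails of 77×72 mm section span the gap between the posts with their undersides at z = 230 mm and z = 1225 mm, flush with the posts' −y face. 13 pickets, each 92 mm wide, 16 mm thick and 1457 mm tall, are fixed to the +y face of the rails with their bottoms at z = 104 mm, spaced across the span with a 38 mm gap after the −x post and between neighbouring pickets, with 41 mm left before the +x post.


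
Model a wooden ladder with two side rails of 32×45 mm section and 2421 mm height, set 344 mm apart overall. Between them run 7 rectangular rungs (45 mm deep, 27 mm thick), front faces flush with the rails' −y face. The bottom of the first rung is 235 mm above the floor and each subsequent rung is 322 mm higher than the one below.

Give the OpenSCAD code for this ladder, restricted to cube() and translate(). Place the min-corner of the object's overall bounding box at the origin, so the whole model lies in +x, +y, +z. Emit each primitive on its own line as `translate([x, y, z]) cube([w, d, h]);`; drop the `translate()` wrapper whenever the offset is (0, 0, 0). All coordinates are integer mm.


// rung span = 344 - 2*32 = 280
// rung[k] z = 235 + k*322
cube([32, 45, 2421]);
translate([312, 0, 0]) cube([32, 45, 2421]);
translate([32, 0, 235]) cube([280, 45, 27]);
translate([32, 0, 557]) cube([280, 45, 27]);
translate([32, 0, 879]) cube([280, 45, 27]);
translate([32, 0, 1201]) cube([280, 45, 27]);
translate([32, 0, 1523]) cube([280, 45, 27]);
translate([32, 0, 1845]) cube([280, 45, 27]);
translate([32, 0, 2167]) cube([280, 45, 27]);


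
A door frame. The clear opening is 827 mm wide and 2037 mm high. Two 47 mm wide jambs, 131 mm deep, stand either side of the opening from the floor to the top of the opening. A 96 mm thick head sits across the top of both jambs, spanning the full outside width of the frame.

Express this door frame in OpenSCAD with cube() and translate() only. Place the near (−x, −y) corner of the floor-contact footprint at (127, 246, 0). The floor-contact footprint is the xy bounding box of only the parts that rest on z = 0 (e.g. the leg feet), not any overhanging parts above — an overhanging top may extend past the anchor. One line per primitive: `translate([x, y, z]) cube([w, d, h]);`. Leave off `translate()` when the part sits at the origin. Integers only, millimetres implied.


translate([127, 246, 0]) cube([47, 131, 2037]);
translate([1001, 246, 0]) cube([47, 131, 2037]);
translate([127, 246, 2037]) cube([921, 131, 96]);


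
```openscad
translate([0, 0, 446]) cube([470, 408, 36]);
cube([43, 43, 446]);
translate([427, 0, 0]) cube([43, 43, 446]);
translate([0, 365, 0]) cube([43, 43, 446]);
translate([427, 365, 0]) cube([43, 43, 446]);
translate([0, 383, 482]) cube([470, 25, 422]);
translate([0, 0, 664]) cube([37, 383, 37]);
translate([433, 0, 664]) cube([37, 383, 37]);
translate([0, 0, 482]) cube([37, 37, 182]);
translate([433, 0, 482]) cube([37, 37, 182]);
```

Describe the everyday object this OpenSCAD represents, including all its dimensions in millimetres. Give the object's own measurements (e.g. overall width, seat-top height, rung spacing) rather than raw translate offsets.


A chair. The seat is a 470×408×36 mm slab with its top at z = 482 mm, on four 43×43 mm corner legs (flush with the seat edges, standing on z = 0). A flat backrest 25 mm thick, 422 mm tall, spans the full seat width and rises from the seat top along its +y edge, rear face flush with the rear of the seat. Two armrests of 37×37 mm section run along each side from the seat's front edge to the front of the backrest, top faces 219 mm above the seat top and outer faces flush with the seat's x-edges; a 37×37 mm post under the front of each armrest stands on the seat at the front corner.


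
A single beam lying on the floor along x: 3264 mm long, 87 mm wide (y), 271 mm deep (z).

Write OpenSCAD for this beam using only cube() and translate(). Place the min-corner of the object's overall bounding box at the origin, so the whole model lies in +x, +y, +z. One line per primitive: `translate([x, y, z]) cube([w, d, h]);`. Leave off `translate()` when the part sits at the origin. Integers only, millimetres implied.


cube([3264, 87, 271]);


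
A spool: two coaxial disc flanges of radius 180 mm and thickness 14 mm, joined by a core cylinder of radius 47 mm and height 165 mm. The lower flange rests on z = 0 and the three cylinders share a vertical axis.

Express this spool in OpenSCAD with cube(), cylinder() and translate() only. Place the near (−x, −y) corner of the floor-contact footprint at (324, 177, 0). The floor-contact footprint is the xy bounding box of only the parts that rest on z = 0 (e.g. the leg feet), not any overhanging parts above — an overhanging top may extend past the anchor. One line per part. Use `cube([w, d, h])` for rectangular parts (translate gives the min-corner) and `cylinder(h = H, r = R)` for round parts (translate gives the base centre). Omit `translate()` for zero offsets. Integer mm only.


translate([504, 357, 0]) cylinder(h = 14, r = 180);
translate([504, 357, 14]) cylinder(h = 165, r = 47);
translate([504, 357, 179]) cylinder(h = 14, r = 180);


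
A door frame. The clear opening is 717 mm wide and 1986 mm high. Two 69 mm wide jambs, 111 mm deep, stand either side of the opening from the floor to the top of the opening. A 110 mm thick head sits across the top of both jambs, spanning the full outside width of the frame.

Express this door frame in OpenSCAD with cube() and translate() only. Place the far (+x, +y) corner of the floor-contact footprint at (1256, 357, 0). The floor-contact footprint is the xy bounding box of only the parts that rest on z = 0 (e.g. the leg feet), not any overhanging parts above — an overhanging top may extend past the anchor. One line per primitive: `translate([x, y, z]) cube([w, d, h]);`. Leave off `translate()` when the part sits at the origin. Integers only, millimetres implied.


translate([401, 246, 0]) cube([69, 111, 1986]);
translate([1187, 246, 0]) cube([69, 111, 1986]);
translate([401, 246, 1986]) cube([855, 111, 110]);


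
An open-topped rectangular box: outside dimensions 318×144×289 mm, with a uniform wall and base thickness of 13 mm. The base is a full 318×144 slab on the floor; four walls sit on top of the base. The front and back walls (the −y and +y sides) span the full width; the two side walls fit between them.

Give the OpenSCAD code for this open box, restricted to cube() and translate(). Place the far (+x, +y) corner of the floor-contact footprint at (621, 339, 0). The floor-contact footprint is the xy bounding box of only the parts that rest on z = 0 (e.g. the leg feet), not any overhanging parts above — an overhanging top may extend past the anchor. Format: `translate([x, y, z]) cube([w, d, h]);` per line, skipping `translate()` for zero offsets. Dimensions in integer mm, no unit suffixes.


translate([303, 195, 0]) cube([318, 144, 13]);
translate([303, 195, 13]) cube([318, 13, 276]);
translate([303, 326, 13]) cube([318, 13, 276]);
translate([303, 208, 13]) cube([13, 118, 276]);
translate([608, 208, 13]) cube([13, 118, 276]);


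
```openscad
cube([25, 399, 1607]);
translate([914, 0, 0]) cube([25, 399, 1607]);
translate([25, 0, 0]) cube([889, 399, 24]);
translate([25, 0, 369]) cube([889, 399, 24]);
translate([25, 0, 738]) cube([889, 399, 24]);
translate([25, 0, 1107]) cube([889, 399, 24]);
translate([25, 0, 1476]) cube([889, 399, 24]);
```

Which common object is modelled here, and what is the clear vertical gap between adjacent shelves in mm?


A bookshelf. The clear shelf gap is 345 mm.

Two tall side panels with 5 horizontal boards between them — a bookshelf. The first two shelf undersides are at z = 0 and z = 369; with shelf thickness 24, the clear gap is 369 − 0 − 24 = 345 mm.


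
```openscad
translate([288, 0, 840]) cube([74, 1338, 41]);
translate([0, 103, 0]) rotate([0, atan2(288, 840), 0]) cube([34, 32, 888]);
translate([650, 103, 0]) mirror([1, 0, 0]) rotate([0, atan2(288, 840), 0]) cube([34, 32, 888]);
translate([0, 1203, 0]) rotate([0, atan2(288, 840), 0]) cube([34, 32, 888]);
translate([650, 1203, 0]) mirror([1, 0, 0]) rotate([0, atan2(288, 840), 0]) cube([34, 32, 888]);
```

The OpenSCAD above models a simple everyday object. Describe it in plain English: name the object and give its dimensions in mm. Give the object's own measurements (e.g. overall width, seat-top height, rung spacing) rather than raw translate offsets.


A sawhorse. A 74×1338×41 mm beam (x, y, z) sits on two A-frame leg pairs. Each pair is two raked legs of 34×32 mm section (32 mm along y) splaying symmetrically in x. Each leg rises 840 mm vertically over 288 mm of horizontal reach and is 888 mm long along its own axis. Every leg's outer bottom edge rests on the floor and its outer top edge meets a bottom edge of the beam — the left legs (tilting toward +x) meet the beam's −x bottom edge, the right legs (their mirror images, tilting toward −x) meet its +x bottom edge — so the leg tops tuck under the beam, the beam's underside is 840 mm above the floor, and the feet are 650 mm apart outside-to-outside with the beam centred between them. The two leg pairs are set in 103 mm from either end of the beam.


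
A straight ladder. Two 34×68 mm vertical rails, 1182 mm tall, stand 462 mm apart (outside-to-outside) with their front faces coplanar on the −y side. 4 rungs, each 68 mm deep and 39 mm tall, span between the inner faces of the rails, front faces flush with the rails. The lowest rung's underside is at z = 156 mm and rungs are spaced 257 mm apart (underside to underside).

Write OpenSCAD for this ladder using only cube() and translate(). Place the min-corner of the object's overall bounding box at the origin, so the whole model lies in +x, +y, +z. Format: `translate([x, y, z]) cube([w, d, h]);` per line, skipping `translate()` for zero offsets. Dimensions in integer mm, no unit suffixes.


// rung span = 462 - 2*34 = 394
// rung[k] z = 156 + k*257
cube([34, 68, 1182]);
translate([428, 0, 0]) cube([34, 68, 1182]);
translate([34, 0, 156]) cube([394, 68, 39]);
translate([34, 0, 413]) cube([394, 68, 39]);
translate([34, 0, 670]) cube([394, 68, 39]);
translate([34, 0, 927]) cube([394, 68, 39]);


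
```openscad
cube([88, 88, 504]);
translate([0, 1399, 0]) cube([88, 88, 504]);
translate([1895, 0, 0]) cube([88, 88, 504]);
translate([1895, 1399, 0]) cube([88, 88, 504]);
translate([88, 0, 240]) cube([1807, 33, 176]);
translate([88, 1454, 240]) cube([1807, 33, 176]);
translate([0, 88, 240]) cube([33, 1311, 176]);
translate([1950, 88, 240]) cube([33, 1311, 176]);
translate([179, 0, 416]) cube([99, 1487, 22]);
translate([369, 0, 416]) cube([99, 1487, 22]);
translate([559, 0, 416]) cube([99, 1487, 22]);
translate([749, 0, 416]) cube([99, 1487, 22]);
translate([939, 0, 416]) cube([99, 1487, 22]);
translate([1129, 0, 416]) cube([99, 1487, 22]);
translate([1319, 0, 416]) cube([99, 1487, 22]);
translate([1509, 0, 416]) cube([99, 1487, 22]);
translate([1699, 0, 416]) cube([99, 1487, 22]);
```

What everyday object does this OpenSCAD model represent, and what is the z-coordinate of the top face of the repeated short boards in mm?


A bed frame. The slat-top height is 438 mm.

Four posts, four rails, and a row of slats — a bed frame. Slats sit on the rails at z = 240 + 176 = 416; with slat thickness 22, the top is 438 mm.


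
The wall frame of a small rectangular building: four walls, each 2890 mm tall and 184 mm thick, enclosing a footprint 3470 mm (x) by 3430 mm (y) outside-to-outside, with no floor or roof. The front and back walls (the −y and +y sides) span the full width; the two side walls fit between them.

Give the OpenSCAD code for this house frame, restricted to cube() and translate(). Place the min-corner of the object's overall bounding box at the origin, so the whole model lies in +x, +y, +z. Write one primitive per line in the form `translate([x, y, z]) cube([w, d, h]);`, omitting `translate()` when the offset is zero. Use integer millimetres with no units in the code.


cube([3470, 184, 2890]);
translate([0, 3246, 0]) cube([3470, 184, 2890]);
translate([0, 184, 0]) cube([184, 3062, 2890]);
translate([3286, 184, 0]) cube([184, 3062, 2890]);


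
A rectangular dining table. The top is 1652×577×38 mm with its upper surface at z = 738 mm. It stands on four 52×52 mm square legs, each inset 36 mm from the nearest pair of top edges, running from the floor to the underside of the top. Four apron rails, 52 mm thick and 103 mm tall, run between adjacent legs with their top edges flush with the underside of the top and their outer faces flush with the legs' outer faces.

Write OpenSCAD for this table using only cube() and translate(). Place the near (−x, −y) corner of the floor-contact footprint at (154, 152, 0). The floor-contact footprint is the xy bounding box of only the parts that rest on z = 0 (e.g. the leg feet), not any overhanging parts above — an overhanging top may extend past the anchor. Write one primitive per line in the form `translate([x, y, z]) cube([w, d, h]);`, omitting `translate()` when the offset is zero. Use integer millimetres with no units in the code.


translate([118, 116, 700]) cube([1652, 577, 38]);
translate([154, 152, 0]) cube([52, 52, 700]);
translate([1682, 152, 0]) cube([52, 52, 700]);
translate([154, 605, 0]) cube([52, 52, 700]);
translate([1682, 605, 0]) cube([52, 52, 700]);
translate([206, 152, 597]) cube([1476, 52, 103]);
translate([206, 605, 597]) cube([1476, 52, 103]);
translate([154, 204, 597]) cube([52, 401, 103]);
translate([1682, 204, 597]) cube([52, 401, 103]);


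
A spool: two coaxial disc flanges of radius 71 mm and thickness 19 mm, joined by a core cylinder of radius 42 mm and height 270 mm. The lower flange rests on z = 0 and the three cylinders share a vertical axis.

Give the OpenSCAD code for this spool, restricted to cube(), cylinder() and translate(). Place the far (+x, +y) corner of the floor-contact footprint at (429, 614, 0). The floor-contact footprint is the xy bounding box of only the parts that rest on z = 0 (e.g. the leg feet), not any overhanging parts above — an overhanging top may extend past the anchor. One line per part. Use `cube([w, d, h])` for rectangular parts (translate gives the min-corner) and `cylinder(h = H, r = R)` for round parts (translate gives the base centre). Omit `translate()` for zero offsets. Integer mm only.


translate([358, 543, 0]) cylinder(h = 19, r = 71);
translate([358, 543, 19]) cylinder(h = 270, r = 42);
translate([358, 543, 289]) cylinder(h = 19, r = 71);


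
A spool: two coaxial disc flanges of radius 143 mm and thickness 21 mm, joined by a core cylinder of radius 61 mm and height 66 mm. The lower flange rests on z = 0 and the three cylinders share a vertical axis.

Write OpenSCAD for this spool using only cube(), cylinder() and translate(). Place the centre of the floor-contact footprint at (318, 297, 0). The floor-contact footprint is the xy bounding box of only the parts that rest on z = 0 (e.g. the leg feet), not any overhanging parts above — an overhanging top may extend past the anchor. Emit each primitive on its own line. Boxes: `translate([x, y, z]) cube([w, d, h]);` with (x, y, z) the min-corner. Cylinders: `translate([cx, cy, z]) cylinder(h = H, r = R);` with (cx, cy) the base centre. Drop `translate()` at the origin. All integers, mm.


translate([318, 297, 0]) cylinder(h = 21, r = 143);
translate([318, 297, 21]) cylinder(h = 66, r = 61);
translate([318, 297, 87]) cylinder(h = 21, r = 143);


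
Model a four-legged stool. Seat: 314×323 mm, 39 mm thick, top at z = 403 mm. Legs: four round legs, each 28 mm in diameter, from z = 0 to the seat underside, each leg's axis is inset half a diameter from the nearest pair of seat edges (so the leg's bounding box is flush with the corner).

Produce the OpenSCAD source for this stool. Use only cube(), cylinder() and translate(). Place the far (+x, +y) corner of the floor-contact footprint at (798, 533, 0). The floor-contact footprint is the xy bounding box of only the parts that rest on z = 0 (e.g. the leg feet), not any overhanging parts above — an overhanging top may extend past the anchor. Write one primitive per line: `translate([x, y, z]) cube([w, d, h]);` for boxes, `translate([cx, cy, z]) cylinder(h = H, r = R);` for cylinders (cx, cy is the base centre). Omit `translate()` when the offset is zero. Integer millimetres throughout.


translate([484, 210, 364]) cube([314, 323, 39]);
translate([498, 224, 0]) cylinder(h = 364, r = 14);
translate([784, 224, 0]) cylinder(h = 364, r = 14);
translate([498, 519, 0]) cylinder(h = 364, r = 14);
translate([784, 519, 0]) cylinder(h = 364, r = 14);


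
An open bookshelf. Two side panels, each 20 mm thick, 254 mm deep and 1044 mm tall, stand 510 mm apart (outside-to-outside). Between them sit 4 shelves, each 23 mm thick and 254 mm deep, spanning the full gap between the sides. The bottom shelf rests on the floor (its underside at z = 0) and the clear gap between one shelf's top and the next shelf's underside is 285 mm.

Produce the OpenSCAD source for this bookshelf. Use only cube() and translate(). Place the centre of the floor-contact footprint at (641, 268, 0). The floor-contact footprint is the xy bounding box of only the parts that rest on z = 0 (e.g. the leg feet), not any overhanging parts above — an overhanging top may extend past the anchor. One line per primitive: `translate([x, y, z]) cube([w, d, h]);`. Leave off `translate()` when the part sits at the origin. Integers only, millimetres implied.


translate([386, 141, 0]) cube([20, 254, 1044]);
translate([876, 141, 0]) cube([20, 254, 1044]);
translate([406, 141, 0]) cube([470, 254, 23]);
translate([406, 141, 308]) cube([470, 254, 23]);
translate([406, 141, 616]) cube([470, 254, 23]);
translate([406, 141, 924]) cube([470, 254, 23]);


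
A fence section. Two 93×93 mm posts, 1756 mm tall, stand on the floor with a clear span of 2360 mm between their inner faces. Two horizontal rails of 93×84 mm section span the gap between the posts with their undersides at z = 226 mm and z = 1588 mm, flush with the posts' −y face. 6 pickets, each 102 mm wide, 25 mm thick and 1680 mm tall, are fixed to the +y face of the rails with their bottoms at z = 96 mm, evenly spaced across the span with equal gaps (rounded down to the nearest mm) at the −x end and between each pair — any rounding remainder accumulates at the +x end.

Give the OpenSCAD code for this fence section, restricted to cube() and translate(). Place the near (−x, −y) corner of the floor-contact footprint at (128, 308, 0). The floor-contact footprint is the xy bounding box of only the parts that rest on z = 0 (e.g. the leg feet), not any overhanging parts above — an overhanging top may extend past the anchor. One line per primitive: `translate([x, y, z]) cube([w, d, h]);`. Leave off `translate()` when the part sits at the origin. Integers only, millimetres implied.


translate([128, 308, 0]) cube([93, 93, 1756]);
translate([2581, 308, 0]) cube([93, 93, 1756]);
translate([221, 308, 226]) cube([2360, 93, 84]);
translate([221, 308, 1588]) cube([2360, 93, 84]);
translate([470, 401, 96]) cube([102, 25, 1680]);
translate([821, 401, 96]) cube([102, 25, 1680]);
translate([1172, 401, 96]) cube([102, 25, 1680]);
translate([1523, 401, 96]) cube([102, 25, 1680]);
translate([1874, 401, 96]) cube([102, 25, 1680]);
translate([2225, 401, 96]) cube([102, 25, 1680]);


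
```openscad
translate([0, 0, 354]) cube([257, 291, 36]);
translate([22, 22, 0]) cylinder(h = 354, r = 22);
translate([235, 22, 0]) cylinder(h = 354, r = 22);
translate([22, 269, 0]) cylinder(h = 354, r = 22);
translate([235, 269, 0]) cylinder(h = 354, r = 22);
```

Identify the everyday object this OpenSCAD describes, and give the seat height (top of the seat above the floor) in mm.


A stool. The seat height is 390 mm.

A 257×291×36 slab at z = 354 on four corner cylinders — a stool. The seat top is 354 + 36 = 390 mm.


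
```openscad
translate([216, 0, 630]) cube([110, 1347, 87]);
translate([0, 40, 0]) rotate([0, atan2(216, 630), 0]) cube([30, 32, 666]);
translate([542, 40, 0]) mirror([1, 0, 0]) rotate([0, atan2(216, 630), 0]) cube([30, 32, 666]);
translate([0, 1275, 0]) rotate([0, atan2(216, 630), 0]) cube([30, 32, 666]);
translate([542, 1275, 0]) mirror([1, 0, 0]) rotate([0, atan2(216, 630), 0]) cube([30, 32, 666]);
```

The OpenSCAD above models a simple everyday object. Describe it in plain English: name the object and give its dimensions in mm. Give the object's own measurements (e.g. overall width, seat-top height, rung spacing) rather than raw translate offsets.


A sawhorse. A 110×1347×87 mm beam (x, y, z) sits on two A-frame leg pairs. Each pair is two raked legs of 30×32 mm section (32 mm along y) splaying symmetrically in x. Each leg rises 630 mm vertically over 216 mm of horizontal reach and is 666 mm long along its own axis. Every leg's outer bottom edge rests on the floor and its outer top edge meets a bottom edge of the beam — the left legs (tilting toward +x) meet the beam's −x bottom edge, the right legs (their mirror images, tilting toward −x) meet its +x bottom edge — so the leg tops tuck under the beam, the beam's underside is 630 mm above the floor, and the feet are 542 mm apart outside-to-outside with the beam centred between them. The two leg pairs are set in 40 mm from either end of the beam.


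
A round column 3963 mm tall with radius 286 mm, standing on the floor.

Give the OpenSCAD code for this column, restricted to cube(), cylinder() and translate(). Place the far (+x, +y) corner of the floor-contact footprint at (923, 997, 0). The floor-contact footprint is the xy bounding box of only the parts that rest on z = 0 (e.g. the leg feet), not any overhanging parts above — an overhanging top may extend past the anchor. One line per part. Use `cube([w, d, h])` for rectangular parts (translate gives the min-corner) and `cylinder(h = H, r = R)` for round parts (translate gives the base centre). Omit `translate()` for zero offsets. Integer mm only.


translate([637, 711, 0]) cylinder(h = 3963, r = 286);


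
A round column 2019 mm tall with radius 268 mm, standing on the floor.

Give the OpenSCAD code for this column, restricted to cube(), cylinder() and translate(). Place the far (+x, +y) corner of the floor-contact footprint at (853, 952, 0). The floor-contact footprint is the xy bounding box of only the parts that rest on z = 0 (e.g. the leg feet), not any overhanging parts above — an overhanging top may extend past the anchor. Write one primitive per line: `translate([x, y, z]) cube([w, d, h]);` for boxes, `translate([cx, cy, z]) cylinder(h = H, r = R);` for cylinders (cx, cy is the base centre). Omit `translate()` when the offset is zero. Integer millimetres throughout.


translate([585, 684, 0]) cylinder(h = 2019, r = 268);


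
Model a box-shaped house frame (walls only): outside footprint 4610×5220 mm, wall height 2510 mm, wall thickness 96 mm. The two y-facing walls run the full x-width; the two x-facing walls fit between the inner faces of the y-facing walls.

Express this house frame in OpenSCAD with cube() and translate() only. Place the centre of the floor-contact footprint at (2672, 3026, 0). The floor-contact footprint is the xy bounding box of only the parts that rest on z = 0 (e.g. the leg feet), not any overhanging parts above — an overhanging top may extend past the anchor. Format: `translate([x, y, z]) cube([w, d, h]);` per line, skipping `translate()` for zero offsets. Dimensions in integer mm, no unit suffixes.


translate([367, 416, 0]) cube([4610, 96, 2510]);
translate([367, 5540, 0]) cube([4610, 96, 2510]);
translate([367, 512, 0]) cube([96, 5028, 2510]);
translate([4881, 512, 0]) cube([96, 5028, 2510]);


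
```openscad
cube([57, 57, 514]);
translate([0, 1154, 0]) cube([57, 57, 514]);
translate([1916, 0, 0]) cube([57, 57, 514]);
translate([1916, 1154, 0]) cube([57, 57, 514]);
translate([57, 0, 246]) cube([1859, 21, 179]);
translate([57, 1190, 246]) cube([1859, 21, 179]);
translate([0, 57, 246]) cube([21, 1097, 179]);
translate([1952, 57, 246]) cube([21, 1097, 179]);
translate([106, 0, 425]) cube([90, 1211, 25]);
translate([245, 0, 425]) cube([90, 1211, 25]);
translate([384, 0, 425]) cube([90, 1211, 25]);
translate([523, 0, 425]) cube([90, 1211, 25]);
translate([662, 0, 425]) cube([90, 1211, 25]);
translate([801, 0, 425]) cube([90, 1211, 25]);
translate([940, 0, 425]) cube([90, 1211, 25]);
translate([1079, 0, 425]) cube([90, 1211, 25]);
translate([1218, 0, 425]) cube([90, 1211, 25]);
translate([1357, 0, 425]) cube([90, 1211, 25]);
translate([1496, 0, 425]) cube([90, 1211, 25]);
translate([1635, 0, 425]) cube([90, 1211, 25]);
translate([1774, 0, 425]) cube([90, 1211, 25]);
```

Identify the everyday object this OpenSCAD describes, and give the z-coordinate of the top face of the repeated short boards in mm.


A bed frame. The slat-top height is 450 mm.

Four posts, four rails, and a row of slats — a bed frame. Slats sit on the rails at z = 246 + 179 = 425; with slat thickness 25, the top is 450 mm.


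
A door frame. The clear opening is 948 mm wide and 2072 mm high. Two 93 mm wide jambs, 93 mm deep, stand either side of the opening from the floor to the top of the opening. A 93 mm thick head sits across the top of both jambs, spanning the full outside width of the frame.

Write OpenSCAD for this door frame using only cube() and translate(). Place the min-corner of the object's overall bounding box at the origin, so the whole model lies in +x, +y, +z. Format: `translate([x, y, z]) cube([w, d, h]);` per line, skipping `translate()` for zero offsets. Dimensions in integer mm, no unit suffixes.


cube([93, 93, 2072]);
translate([1041, 0, 0]) cube([93, 93, 2072]);
translate([0, 0, 2072]) cube([1134, 93, 93]);


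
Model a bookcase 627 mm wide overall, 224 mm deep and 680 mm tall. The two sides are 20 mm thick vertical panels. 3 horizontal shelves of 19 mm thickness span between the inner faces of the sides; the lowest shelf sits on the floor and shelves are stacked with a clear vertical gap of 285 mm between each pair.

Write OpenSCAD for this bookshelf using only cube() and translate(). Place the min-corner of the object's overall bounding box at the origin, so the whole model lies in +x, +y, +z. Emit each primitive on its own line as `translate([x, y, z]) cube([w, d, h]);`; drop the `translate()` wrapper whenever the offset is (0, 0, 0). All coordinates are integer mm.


cube([20, 224, 680]);
translate([607, 0, 0]) cube([20, 224, 680]);
translate([20, 0, 0]) cube([587, 224, 19]);
translate([20, 0, 304]) cube([587, 224, 19]);
translate([20, 0, 608]) cube([587, 224, 19]);


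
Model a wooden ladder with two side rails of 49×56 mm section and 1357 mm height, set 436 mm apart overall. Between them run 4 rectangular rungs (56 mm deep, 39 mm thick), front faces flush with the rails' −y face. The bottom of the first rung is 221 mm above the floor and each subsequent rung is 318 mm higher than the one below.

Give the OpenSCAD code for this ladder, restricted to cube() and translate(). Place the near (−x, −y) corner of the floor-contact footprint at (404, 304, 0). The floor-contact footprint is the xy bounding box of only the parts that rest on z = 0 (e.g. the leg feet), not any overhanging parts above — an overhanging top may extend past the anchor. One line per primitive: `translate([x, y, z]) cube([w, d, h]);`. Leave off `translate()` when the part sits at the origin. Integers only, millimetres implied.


translate([404, 304, 0]) cube([49, 56, 1357]);
translate([791, 304, 0]) cube([49, 56, 1357]);
translate([453, 304, 221]) cube([338, 56, 39]);
translate([453, 304, 539]) cube([338, 56, 39]);
translate([453, 304, 857]) cube([338, 56, 39]);
translate([453, 304, 1175]) cube([338, 56, 39]);


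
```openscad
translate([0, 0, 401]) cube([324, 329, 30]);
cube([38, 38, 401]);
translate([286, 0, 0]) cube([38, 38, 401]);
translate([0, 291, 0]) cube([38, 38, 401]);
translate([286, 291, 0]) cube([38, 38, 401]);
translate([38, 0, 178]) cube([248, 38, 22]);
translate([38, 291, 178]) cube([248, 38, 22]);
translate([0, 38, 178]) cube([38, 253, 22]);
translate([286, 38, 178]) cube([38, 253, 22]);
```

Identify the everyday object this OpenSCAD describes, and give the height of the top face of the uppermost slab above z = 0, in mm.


A stool. The seat height is 431 mm.

A 324×329×30 slab at z = 401 on four corner posts — a stool. The seat top is 401 + 30 = 431 mm.


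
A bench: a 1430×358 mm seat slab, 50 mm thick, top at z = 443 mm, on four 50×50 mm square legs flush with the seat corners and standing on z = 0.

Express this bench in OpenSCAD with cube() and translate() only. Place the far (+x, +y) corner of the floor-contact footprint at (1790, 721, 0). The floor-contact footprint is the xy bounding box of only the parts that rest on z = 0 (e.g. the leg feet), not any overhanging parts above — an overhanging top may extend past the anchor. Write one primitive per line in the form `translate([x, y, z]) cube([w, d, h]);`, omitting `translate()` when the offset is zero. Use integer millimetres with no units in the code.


translate([360, 363, 393]) cube([1430, 358, 50]);
translate([360, 363, 0]) cube([50, 50, 393]);
translate([360, 671, 0]) cube([50, 50, 393]);
translate([1740, 363, 0]) cube([50, 50, 393]);
translate([1740, 671, 0]) cube([50, 50, 393]);


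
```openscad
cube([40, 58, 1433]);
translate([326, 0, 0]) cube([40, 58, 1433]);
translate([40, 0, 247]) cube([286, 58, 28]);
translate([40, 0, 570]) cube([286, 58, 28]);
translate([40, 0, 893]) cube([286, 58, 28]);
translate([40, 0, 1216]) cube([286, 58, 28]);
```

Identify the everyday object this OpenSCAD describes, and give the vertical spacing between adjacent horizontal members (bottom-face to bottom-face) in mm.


A ladder. The rung spacing is 323 mm.

Two tall 40×58 posts with 4 short bars between them — a ladder. Adjacent rungs sit at z = 247 and z = 570, so the spacing is 570 − 247 = 323 mm.


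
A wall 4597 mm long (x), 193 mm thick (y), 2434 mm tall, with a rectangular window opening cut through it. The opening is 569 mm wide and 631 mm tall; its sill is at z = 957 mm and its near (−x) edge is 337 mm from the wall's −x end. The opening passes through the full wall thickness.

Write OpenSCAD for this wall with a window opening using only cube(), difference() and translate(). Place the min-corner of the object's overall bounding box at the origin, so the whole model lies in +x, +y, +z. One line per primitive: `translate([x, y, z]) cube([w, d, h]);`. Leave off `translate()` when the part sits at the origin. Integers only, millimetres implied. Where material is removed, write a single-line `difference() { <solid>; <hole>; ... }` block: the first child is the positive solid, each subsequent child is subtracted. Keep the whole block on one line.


difference() { cube([4597, 193, 2434]); translate([337, 0, 957]) cube([569, 193, 631]); }


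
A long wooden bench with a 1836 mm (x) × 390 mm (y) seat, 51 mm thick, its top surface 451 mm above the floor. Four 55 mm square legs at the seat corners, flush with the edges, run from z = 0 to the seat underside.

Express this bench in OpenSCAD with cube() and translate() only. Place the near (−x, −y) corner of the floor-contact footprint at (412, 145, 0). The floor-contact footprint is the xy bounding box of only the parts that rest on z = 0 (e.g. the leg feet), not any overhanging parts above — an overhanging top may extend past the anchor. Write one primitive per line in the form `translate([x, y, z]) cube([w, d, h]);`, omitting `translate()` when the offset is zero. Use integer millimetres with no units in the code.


translate([412, 145, 400]) cube([1836, 390, 51]);
translate([412, 145, 0]) cube([55, 55, 400]);
translate([412, 480, 0]) cube([55, 55, 400]);
translate([2193, 145, 0]) cube([55, 55, 400]);
translate([2193, 480, 0]) cube([55, 55, 400]);


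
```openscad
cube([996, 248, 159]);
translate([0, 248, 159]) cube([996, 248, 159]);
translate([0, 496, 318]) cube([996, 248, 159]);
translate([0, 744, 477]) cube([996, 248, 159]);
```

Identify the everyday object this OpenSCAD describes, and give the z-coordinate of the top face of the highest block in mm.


A staircase. The total rise is 636 mm.

4 identical blocks, each offset up and back from the previous — a staircase. Each step is 159 mm tall and there are 4 of them, so the total rise is 4 × 159 = 636 mm.


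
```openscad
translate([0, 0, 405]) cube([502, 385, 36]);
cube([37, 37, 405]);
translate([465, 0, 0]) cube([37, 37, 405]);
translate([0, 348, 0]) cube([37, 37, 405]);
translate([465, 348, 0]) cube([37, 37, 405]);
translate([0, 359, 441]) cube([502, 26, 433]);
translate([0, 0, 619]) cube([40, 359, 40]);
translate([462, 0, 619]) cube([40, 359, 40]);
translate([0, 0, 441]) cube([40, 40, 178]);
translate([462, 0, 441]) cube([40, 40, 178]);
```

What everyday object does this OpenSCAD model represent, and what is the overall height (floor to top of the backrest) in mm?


A chair. The overall height is 874 mm.

A slab on four corner posts with a tall panel at the back — a chair. The seat slab sits at z = 405 with thickness 36, and the 433 mm backrest starts at the seat top, so the overall height is 405 + 36 + 433 = 874 mm.


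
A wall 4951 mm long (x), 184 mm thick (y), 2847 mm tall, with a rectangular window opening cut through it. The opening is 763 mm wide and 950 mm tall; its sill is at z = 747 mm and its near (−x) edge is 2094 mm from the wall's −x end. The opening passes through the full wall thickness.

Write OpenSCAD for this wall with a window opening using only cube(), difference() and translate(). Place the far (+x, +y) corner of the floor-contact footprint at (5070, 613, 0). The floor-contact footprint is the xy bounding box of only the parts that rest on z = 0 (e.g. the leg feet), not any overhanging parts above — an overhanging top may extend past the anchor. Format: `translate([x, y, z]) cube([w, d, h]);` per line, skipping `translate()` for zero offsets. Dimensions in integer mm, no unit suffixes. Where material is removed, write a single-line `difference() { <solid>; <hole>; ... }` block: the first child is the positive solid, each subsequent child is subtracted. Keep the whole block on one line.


difference() { translate([119, 429, 0]) cube([4951, 184, 2847]); translate([2213, 429, 747]) cube([763, 184, 950]); }


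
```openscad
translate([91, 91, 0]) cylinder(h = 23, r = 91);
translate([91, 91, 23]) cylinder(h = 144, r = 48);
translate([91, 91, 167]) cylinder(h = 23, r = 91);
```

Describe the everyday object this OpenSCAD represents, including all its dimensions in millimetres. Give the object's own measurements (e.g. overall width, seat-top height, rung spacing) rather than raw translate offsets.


A spool: two coaxial disc flanges of radius 91 mm and thickness 23 mm, joined by a core cylinder of radius 48 mm and height 144 mm. The lower flange rests on z = 0 and the three cylinders share a vertical axis.


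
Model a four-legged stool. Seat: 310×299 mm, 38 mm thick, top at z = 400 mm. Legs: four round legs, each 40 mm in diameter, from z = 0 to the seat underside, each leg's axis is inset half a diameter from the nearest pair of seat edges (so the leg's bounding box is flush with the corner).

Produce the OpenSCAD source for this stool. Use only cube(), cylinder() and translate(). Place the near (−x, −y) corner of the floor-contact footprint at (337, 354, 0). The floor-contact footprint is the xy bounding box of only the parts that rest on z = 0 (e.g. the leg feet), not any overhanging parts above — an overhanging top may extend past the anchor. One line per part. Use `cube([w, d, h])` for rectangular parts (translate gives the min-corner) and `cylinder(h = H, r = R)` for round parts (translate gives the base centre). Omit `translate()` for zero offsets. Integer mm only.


translate([337, 354, 362]) cube([310, 299, 38]);
translate([357, 374, 0]) cylinder(h = 362, r = 20);
translate([627, 374, 0]) cylinder(h = 362, r = 20);
translate([357, 633, 0]) cylinder(h = 362, r = 20);
translate([627, 633, 0]) cylinder(h = 362, r = 20);


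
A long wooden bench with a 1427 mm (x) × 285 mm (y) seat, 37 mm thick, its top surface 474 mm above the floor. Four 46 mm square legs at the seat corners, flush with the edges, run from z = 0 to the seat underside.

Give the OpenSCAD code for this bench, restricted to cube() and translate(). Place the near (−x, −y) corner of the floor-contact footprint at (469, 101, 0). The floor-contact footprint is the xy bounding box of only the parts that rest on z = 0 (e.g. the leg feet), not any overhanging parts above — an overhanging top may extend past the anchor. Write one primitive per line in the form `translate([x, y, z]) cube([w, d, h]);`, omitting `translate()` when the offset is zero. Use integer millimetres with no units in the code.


// leg_h = 474 − 37 = 437
translate([469, 101, 437]) cube([1427, 285, 37]);
translate([469, 101, 0]) cube([46, 46, 437]);
translate([469, 340, 0]) cube([46, 46, 437]);
translate([1850, 101, 0]) cube([46, 46, 437]);
translate([1850, 340, 0]) cube([46, 46, 437]);


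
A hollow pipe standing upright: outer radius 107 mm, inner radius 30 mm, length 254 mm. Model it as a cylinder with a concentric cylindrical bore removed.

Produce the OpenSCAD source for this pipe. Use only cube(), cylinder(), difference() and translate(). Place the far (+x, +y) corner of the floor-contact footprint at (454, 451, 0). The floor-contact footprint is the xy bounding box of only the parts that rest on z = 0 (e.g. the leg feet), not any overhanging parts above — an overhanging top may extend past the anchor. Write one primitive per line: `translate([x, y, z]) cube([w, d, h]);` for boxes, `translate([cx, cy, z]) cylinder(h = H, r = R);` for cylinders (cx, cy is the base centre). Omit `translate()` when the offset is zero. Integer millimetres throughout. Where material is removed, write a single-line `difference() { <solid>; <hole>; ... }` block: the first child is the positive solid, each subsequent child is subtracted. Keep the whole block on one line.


difference() { translate([347, 344, 0]) cylinder(h = 254, r = 107); translate([347, 344, 0]) cylinder(h = 254, r = 30); }


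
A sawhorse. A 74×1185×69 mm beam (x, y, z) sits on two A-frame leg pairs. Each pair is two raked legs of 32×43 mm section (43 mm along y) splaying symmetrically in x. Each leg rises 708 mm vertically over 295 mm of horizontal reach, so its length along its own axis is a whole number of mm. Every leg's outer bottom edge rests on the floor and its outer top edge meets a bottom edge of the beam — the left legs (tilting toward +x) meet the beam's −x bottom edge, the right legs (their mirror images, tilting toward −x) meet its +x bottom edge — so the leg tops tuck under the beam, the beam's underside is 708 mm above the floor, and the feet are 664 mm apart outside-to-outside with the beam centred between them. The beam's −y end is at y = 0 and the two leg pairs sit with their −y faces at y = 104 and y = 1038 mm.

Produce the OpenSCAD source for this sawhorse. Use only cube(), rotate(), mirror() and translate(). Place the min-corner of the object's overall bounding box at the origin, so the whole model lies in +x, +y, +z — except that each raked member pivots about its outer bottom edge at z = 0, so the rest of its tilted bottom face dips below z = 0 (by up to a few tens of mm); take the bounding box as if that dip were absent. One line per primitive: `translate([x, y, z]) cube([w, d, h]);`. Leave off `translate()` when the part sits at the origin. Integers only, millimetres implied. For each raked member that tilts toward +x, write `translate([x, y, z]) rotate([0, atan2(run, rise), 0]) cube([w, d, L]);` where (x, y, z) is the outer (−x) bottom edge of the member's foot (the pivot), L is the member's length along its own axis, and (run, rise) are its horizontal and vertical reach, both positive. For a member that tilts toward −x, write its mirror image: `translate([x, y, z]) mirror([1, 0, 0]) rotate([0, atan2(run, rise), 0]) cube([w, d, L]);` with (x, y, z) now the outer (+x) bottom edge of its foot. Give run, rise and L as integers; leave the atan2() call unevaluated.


translate([295, 0, 708]) cube([74, 1185, 69]);
translate([0, 104, 0]) rotate([0, atan2(295, 708), 0]) cube([32, 43, 767]);
translate([664, 104, 0]) mirror([1, 0, 0]) rotate([0, atan2(295, 708), 0]) cube([32, 43, 767]);
translate([0, 1038, 0]) rotate([0, atan2(295, 708), 0]) cube([32, 43, 767]);
translate([664, 1038, 0]) mirror([1, 0, 0]) rotate([0, atan2(295, 708), 0]) cube([32, 43, 767]);
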